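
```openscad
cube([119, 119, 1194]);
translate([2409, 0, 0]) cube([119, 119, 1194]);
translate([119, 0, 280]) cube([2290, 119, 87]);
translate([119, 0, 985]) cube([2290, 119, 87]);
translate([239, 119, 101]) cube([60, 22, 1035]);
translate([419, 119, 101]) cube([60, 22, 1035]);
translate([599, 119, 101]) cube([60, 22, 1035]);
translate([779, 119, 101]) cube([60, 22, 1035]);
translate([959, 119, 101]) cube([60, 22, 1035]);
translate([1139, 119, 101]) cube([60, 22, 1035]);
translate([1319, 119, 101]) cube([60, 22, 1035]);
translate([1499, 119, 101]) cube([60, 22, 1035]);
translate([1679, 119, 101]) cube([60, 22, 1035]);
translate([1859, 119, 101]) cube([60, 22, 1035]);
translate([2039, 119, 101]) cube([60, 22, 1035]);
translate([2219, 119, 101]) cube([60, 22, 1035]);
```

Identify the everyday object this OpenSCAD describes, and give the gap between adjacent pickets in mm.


A fence section. The picket gap is 120 mm.

Two posts, two rails, 12 pickets — a fence section. Span 2290 mm holds 12 pickets of 60 mm with 13 equal gaps: ⌊(2290 − 12·60) / 13⌋ = 120 mm.


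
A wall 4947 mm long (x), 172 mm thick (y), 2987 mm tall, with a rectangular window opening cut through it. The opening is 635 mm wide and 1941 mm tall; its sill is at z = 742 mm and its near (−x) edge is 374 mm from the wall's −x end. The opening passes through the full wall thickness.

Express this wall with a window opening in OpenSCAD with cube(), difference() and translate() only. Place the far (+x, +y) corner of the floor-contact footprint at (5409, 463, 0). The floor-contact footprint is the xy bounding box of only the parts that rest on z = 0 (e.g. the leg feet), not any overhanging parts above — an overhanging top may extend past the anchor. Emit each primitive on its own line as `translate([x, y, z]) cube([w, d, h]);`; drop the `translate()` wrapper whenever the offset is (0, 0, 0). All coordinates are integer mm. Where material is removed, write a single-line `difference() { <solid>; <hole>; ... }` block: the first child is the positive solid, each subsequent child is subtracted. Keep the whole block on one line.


difference() { translate([462, 291, 0]) cube([4947, 172, 2987]); translate([836, 291, 742]) cube([635, 172, 1941]); }


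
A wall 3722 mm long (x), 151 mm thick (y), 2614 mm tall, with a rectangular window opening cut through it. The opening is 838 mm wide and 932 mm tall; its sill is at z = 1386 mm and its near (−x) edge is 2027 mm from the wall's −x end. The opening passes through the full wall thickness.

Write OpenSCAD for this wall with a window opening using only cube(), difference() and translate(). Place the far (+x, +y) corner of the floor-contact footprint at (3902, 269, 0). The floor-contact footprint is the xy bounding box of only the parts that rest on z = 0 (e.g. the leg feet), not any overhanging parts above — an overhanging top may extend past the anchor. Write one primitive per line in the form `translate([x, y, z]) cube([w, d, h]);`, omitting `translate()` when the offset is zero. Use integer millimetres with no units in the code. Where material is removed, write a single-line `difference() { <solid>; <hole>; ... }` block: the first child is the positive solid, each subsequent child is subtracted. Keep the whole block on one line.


difference() { translate([180, 118, 0]) cube([3722, 151, 2614]); translate([2207, 118, 1386]) cube([838, 151, 932]); }


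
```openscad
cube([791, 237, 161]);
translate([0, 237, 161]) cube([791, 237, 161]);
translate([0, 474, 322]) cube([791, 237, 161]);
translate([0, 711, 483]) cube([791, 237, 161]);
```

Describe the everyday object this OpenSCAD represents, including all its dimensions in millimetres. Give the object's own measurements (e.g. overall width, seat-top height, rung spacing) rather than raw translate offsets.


A straight staircase of 4 solid steps. Each step is 791 mm wide (x), 237 mm deep (y, the going) and 161 mm tall (the rise). The first step rests on the floor; each subsequent step sits one going further in +y and one rise higher in +z, directly behind and above the previous step with no overlap.


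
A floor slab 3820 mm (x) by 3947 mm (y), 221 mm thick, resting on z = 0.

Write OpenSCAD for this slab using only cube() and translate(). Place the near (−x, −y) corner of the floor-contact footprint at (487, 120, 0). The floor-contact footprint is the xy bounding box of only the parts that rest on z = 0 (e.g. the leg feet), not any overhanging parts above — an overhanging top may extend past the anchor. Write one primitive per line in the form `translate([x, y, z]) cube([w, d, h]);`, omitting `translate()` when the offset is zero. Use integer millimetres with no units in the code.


translate([487, 120, 0]) cube([3820, 3947, 221]);


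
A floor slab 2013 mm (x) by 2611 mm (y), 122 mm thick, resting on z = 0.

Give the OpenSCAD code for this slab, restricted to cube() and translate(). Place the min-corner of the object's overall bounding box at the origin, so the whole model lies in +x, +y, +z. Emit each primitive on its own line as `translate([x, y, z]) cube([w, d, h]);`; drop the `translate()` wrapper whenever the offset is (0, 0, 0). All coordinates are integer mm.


cube([2013, 2611, 122]);


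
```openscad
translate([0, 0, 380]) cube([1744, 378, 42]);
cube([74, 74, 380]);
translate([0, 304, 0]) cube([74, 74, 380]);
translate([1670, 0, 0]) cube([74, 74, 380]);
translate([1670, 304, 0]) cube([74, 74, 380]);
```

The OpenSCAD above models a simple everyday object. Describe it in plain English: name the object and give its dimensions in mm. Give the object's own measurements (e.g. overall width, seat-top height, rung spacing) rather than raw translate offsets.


A long wooden bench with a 1744 mm (x) × 378 mm (y) seat, 42 mm thick, its top surface 422 mm above the floor. Four 74 mm square legs at the seat corners, flush with the edges, run from z = 0 to the seat underside.


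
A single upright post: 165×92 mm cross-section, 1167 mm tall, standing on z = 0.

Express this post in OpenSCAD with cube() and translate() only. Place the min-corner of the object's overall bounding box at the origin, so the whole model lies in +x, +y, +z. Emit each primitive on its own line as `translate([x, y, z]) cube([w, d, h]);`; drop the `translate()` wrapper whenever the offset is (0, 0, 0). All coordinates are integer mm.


cube([165, 92, 1167]);


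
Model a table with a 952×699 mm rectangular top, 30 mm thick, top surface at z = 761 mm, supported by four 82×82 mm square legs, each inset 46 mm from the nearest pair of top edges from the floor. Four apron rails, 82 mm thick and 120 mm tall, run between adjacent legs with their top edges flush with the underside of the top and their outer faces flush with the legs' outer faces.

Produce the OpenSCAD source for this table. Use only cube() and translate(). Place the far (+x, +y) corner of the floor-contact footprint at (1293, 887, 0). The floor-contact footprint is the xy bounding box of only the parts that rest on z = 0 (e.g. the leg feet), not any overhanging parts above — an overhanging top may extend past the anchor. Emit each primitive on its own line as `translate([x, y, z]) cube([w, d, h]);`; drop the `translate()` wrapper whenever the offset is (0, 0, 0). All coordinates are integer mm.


translate([387, 234, 731]) cube([952, 699, 30]);
translate([433, 280, 0]) cube([82, 82, 731]);
translate([1211, 280, 0]) cube([82, 82, 731]);
translate([433, 805, 0]) cube([82, 82, 731]);
translate([1211, 805, 0]) cube([82, 82, 731]);
translate([515, 280, 611]) cube([696, 82, 120]);
translate([515, 805, 611]) cube([696, 82, 120]);
translate([433, 362, 611]) cube([82, 443, 120]);
translate([1211, 362, 611]) cube([82, 443, 120]);


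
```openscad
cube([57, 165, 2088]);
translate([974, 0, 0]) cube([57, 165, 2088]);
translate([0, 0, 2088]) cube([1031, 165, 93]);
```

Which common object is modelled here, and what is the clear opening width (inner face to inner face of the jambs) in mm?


A door frame. The clear opening width is 917 mm.

Two 2088 mm tall posts with a header on top — a door frame. The left jamb is 57 mm wide at x = 0; the right jamb starts at x = 974. The clear opening is 974 − 57 = 917 mm.


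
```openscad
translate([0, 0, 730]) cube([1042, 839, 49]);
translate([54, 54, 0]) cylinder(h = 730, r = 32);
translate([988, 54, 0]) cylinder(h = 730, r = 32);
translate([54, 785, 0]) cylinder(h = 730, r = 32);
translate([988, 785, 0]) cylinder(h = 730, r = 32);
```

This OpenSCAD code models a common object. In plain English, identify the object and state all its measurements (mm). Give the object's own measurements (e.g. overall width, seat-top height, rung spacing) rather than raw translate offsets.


A rectangular dining table. The top is 1042×839×49 mm with its upper surface at z = 779 mm. It stands on four round legs of 64 mm diameter, each leg's bounding box inset 22 mm from the nearest pair of top edges, running from the floor to the underside of the top.


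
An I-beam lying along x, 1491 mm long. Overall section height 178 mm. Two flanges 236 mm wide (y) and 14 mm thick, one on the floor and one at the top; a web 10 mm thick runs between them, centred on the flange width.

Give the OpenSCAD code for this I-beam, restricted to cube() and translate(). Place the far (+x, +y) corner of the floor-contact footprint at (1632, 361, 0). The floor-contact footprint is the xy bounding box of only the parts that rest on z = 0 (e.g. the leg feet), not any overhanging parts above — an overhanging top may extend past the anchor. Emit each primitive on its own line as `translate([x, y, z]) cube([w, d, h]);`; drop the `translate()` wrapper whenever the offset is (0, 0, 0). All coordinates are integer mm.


translate([141, 125, 0]) cube([1491, 236, 14]);
translate([141, 238, 14]) cube([1491, 10, 150]);
translate([141, 125, 164]) cube([1491, 236, 14]);


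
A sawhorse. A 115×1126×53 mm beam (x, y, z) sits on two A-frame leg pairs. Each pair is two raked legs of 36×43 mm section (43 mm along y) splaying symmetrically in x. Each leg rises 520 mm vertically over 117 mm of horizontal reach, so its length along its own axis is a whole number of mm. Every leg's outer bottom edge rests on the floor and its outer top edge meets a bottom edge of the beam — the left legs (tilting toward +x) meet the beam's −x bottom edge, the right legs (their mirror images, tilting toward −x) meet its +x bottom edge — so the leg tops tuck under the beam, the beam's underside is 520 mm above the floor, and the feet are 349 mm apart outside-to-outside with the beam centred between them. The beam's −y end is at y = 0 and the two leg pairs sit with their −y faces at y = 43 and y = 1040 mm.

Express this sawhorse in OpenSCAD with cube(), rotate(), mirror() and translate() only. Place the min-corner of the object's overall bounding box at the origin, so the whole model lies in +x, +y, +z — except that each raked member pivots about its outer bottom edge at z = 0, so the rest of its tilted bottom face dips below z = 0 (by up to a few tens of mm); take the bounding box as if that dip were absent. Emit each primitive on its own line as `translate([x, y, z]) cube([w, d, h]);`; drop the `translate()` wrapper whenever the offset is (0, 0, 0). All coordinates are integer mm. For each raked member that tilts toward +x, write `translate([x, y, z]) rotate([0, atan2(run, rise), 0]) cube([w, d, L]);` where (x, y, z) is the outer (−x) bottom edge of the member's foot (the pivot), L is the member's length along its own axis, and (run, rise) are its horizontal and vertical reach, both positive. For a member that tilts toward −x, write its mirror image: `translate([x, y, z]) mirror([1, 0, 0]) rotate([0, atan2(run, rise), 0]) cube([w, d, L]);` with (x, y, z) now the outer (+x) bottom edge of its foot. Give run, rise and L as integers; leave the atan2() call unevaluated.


// leg length = √(117² + 520²) = 533
// right-leg outer foot x = 2·117 + 115 = 349
// beam min-corner = (117, 0, 520)
translate([117, 0, 520]) cube([115, 1126, 53]);
translate([0, 43, 0]) rotate([0, atan2(117, 520), 0]) cube([36, 43, 533]);
translate([349, 43, 0]) mirror([1, 0, 0]) rotate([0, atan2(117, 520), 0]) cube([36, 43, 533]);
translate([0, 1040, 0]) rotate([0, atan2(117, 520), 0]) cube([36, 43, 533]);
translate([349, 1040, 0]) mirror([1, 0, 0]) rotate([0, atan2(117, 520), 0]) cube([36, 43, 533]);


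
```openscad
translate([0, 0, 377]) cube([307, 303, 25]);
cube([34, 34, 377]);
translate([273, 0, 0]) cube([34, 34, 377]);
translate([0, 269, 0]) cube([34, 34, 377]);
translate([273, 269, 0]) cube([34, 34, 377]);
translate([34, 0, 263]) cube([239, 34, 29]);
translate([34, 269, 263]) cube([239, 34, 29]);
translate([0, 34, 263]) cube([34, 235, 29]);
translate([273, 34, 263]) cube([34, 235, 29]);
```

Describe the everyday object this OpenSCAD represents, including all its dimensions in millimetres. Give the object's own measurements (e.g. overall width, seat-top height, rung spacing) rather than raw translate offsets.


A four-legged stool. The seat is a 307×303×25 mm slab whose top surface is at z = 402 mm; four square legs, each 34×34 mm in cross-section, run from the floor (z = 0) to the underside of the seat, each flush with a corner of the seat. Four stretchers, 34 mm wide and 29 mm tall, connect adjacent legs with their undersides at z = 263 mm, each running between the inner faces of the legs it joins and aligned with the legs' outer faces on the other axis.


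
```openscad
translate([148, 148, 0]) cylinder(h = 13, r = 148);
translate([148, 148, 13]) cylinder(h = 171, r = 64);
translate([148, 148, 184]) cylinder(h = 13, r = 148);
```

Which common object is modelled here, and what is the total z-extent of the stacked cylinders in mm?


A spool. The overall height is 197 mm.

Three coaxial cylinders, large–small–large — a spool. Two 13 mm flanges and a 171 mm core give 13 + 171 + 13 = 197 mm.


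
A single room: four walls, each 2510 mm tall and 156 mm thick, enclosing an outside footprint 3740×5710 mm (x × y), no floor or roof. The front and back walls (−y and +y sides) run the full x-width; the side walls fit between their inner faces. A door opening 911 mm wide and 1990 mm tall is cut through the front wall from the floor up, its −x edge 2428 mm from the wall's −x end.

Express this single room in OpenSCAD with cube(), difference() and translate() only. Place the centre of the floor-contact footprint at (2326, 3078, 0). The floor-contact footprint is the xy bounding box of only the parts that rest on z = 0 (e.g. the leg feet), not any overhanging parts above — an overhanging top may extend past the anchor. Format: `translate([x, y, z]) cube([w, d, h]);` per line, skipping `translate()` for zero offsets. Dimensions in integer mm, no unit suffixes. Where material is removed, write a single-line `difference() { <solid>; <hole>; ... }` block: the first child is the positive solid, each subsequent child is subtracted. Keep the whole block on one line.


difference() { translate([456, 223, 0]) cube([3740, 156, 2510]); translate([2884, 223, 0]) cube([911, 156, 1990]); }
translate([456, 5777, 0]) cube([3740, 156, 2510]);
translate([456, 379, 0]) cube([156, 5398, 2510]);
translate([4040, 379, 0]) cube([156, 5398, 2510]);


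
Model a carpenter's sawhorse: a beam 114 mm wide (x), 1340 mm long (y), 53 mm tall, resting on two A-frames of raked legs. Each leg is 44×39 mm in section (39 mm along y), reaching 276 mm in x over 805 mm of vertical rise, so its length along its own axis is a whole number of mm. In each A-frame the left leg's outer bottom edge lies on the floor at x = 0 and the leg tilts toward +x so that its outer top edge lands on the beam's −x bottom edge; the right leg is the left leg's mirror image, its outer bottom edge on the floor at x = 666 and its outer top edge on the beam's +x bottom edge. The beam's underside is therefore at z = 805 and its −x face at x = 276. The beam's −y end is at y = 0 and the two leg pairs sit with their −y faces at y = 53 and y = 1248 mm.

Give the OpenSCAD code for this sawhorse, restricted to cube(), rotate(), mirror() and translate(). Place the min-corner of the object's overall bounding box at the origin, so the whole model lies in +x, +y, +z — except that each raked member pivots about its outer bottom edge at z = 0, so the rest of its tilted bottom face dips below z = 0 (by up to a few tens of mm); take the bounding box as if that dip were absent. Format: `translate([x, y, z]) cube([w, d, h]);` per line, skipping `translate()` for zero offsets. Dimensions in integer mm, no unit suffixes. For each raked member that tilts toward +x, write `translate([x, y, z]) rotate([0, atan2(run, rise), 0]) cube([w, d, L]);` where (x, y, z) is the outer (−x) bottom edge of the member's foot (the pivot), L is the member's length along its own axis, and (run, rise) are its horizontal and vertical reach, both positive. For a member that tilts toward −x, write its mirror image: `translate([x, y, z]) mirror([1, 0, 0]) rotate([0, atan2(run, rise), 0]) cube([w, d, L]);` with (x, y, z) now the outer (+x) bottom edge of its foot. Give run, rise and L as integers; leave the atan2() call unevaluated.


translate([276, 0, 805]) cube([114, 1340, 53]);
translate([0, 53, 0]) rotate([0, atan2(276, 805), 0]) cube([44, 39, 851]);
translate([666, 53, 0]) mirror([1, 0, 0]) rotate([0, atan2(276, 805), 0]) cube([44, 39, 851]);
translate([0, 1248, 0]) rotate([0, atan2(276, 805), 0]) cube([44, 39, 851]);
translate([666, 1248, 0]) mirror([1, 0, 0]) rotate([0, atan2(276, 805), 0]) cube([44, 39, 851]);


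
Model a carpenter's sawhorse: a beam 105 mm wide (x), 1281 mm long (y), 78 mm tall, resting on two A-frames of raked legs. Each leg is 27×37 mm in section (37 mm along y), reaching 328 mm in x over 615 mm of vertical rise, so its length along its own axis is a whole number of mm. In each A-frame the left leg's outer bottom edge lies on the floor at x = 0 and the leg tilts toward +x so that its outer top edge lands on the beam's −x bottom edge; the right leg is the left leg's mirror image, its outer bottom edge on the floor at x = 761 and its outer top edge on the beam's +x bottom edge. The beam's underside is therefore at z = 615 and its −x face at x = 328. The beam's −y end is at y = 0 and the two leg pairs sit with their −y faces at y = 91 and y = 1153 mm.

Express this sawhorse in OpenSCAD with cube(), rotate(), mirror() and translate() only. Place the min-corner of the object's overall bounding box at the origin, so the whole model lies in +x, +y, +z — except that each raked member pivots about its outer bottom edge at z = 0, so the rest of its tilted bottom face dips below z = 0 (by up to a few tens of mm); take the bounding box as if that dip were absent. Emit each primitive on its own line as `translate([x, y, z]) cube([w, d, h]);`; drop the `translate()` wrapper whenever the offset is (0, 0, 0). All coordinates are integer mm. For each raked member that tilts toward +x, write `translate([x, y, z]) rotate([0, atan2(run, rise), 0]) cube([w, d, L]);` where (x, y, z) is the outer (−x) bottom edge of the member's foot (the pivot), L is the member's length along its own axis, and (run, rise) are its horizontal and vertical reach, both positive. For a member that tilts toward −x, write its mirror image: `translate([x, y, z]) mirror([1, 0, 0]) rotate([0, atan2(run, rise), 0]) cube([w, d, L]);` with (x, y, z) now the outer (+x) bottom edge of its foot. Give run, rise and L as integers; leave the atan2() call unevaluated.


translate([328, 0, 615]) cube([105, 1281, 78]);
translate([0, 91, 0]) rotate([0, atan2(328, 615), 0]) cube([27, 37, 697]);
translate([761, 91, 0]) mirror([1, 0, 0]) rotate([0, atan2(328, 615), 0]) cube([27, 37, 697]);
translate([0, 1153, 0]) rotate([0, atan2(328, 615), 0]) cube([27, 37, 697]);
translate([761, 1153, 0]) mirror([1, 0, 0]) rotate([0, atan2(328, 615), 0]) cube([27, 37, 697]);


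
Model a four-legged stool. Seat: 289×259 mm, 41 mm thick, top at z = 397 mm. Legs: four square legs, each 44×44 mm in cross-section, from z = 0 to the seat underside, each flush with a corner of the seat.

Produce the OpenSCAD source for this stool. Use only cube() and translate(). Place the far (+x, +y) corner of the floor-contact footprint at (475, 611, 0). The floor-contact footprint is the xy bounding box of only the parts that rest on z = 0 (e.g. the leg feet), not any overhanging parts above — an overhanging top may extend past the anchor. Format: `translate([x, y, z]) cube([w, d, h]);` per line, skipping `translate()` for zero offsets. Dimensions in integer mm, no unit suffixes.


translate([186, 352, 356]) cube([289, 259, 41]);
translate([186, 352, 0]) cube([44, 44, 356]);
translate([431, 352, 0]) cube([44, 44, 356]);
translate([186, 567, 0]) cube([44, 44, 356]);
translate([431, 567, 0]) cube([44, 44, 356]);


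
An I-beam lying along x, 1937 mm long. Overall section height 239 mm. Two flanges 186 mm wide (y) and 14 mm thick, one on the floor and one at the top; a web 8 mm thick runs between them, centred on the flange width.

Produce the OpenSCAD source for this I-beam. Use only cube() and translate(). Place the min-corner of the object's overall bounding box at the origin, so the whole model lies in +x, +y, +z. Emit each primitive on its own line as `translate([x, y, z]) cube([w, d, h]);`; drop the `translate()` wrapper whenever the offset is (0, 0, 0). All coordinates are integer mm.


cube([1937, 186, 14]);
translate([0, 89, 14]) cube([1937, 8, 211]);
translate([0, 0, 225]) cube([1937, 186, 14]);


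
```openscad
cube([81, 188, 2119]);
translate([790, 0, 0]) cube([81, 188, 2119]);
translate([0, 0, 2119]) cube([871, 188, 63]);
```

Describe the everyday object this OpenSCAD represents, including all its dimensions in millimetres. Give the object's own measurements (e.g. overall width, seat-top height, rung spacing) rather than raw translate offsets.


A door frame. The clear opening is 709 mm wide and 2119 mm high. Two 81 mm wide jambs, 188 mm deep, stand either side of the opening from the floor to the top of the opening. A 63 mm thick head sits across the top of both jambs, spanning the full outside width of the frame.


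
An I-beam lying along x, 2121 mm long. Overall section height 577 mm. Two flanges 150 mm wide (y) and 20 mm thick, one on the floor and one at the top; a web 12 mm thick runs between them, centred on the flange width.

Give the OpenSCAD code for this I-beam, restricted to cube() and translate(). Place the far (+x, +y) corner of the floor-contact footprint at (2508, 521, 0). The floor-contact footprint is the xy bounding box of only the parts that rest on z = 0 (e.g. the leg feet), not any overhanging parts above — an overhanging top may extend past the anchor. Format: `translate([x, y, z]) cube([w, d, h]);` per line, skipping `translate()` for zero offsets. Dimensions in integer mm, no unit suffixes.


translate([387, 371, 0]) cube([2121, 150, 20]);
translate([387, 440, 20]) cube([2121, 12, 537]);
translate([387, 371, 557]) cube([2121, 150, 20]);


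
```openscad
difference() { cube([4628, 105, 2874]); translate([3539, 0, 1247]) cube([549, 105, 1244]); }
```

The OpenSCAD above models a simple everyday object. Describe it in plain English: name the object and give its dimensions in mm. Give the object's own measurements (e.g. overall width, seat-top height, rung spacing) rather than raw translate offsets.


A wall 4628 mm long (x), 105 mm thick (y), 2874 mm tall, with a rectangular window opening cut through it. The opening is 549 mm wide and 1244 mm tall; its sill is at z = 1247 mm and its near (−x) edge is 3539 mm from the wall's −x end. The opening passes through the full wall thickness.


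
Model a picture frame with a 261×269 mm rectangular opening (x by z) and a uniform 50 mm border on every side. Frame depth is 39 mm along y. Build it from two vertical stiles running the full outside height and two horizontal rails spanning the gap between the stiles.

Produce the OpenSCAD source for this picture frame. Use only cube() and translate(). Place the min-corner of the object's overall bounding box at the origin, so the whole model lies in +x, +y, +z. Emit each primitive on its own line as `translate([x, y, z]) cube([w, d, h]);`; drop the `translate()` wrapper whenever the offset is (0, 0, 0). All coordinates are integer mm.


cube([50, 39, 369]);
translate([311, 0, 0]) cube([50, 39, 369]);
translate([50, 0, 0]) cube([261, 39, 50]);
translate([50, 0, 319]) cube([261, 39, 50]);


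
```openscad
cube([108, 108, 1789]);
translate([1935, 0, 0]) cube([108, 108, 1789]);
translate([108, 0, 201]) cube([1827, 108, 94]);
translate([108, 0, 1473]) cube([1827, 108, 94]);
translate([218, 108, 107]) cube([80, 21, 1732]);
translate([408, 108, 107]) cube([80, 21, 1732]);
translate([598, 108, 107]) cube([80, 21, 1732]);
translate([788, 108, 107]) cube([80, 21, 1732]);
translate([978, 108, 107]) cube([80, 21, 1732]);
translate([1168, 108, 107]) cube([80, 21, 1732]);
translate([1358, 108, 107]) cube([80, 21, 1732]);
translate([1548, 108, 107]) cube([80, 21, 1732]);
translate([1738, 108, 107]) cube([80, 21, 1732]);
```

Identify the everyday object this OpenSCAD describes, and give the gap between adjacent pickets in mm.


A fence section. The picket gap is 110 mm.

Two posts, two rails, 9 pickets — a fence section. Span 1827 mm holds 9 pickets of 80 mm with 10 equal gaps: ⌊(1827 − 9·80) / 10⌋ = 110 mm.


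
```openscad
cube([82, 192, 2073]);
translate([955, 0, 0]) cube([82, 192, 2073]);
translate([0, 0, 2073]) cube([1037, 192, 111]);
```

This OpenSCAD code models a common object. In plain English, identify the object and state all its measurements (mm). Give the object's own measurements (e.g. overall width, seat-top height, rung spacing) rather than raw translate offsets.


A door frame. The clear opening is 873 mm wide and 2073 mm high. Two 82 mm wide jambs, 192 mm deep, stand either side of the opening from the floor to the top of the opening. A 111 mm thick head sits across the top of both jambs, spanning the full outside width of the frame.


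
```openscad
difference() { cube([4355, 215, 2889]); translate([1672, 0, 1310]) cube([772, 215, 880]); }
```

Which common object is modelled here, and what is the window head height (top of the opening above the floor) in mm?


A wall with a window opening. The window head height is 2190 mm.

A wall with a rectangular opening subtracted — a window. Sill at z = 1310, opening 880 mm tall, so the head is at 1310 + 880 = 2190 mm.


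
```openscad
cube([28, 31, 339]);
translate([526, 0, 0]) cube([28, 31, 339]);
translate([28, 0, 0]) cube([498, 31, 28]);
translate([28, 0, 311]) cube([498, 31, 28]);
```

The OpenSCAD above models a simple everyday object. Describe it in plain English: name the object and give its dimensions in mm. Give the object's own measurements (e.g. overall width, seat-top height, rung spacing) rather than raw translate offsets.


A rectangular picture frame lying in the x–z plane (depth along y). The opening is 498 mm wide (x) by 283 mm tall (z), surrounded by a border 28 mm wide on all four sides. The frame is 31 mm deep and is made of two full-height vertical stiles with two horizontal rails fitted between them.


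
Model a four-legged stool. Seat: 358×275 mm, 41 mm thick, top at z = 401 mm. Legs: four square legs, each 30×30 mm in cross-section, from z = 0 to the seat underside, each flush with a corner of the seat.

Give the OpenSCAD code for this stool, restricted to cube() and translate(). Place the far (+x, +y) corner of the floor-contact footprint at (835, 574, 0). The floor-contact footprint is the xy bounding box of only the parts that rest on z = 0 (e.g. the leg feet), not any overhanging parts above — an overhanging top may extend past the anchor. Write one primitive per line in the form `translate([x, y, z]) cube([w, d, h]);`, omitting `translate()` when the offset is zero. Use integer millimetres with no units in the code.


translate([477, 299, 360]) cube([358, 275, 41]);
translate([477, 299, 0]) cube([30, 30, 360]);
translate([805, 299, 0]) cube([30, 30, 360]);
translate([477, 544, 0]) cube([30, 30, 360]);
translate([805, 544, 0]) cube([30, 30, 360]);


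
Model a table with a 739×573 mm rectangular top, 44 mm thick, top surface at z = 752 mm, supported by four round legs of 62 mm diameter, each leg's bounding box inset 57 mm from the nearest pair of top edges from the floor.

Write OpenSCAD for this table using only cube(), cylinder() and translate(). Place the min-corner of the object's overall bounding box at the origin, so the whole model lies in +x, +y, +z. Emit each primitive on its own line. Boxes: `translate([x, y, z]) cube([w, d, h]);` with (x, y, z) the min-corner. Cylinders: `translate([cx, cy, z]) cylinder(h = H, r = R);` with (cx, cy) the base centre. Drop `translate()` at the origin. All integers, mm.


translate([0, 0, 708]) cube([739, 573, 44]);
translate([88, 88, 0]) cylinder(h = 708, r = 31);
translate([651, 88, 0]) cylinder(h = 708, r = 31);
translate([88, 485, 0]) cylinder(h = 708, r = 31);
translate([651, 485, 0]) cylinder(h = 708, r = 31);


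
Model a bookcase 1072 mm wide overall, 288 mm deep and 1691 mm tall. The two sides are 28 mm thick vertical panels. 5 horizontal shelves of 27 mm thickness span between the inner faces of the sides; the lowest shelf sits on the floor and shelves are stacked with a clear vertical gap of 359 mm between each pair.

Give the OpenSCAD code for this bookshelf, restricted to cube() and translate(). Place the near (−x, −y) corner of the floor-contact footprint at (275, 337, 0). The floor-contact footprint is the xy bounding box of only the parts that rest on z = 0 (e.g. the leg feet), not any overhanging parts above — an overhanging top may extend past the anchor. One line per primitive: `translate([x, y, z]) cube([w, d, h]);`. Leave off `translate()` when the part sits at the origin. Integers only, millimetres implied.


translate([275, 337, 0]) cube([28, 288, 1691]);
translate([1319, 337, 0]) cube([28, 288, 1691]);
translate([303, 337, 0]) cube([1016, 288, 27]);
translate([303, 337, 386]) cube([1016, 288, 27]);
translate([303, 337, 772]) cube([1016, 288, 27]);
translate([303, 337, 1158]) cube([1016, 288, 27]);
translate([303, 337, 1544]) cube([1016, 288, 27]);


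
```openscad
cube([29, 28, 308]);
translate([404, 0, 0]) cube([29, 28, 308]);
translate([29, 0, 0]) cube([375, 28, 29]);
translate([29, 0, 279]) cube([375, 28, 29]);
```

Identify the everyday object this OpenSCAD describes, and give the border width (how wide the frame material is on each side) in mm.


A picture frame. The border width is 29 mm.

Four thin pieces enclosing a rectangular opening — a picture frame. The two full-height stiles are 308 mm tall; the top rail sits at z = 279 and is 29 mm tall, so the border above the opening is 308 − 279 = 29 mm, matching the stile x-width.


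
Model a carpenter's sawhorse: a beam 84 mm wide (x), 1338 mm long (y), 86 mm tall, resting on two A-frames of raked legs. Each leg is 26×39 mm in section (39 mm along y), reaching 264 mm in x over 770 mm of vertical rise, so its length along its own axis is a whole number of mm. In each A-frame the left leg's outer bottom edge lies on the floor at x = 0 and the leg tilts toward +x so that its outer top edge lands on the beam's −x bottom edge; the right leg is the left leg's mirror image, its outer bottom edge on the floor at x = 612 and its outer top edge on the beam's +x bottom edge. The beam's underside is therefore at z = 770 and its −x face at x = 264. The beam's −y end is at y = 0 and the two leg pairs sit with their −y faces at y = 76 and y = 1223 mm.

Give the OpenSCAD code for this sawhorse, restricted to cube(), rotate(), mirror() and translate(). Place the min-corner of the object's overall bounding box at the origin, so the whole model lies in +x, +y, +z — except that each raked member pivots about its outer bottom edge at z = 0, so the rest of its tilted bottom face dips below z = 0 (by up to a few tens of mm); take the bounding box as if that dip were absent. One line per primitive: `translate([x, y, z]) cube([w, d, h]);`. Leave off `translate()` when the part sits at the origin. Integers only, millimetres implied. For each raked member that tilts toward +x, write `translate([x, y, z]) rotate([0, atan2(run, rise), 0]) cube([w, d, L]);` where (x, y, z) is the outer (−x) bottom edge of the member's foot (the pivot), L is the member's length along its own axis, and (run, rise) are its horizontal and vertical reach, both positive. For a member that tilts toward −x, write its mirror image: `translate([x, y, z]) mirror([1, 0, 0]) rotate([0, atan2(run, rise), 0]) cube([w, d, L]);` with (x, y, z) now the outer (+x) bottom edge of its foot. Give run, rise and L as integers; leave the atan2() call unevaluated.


translate([264, 0, 770]) cube([84, 1338, 86]);
translate([0, 76, 0]) rotate([0, atan2(264, 770), 0]) cube([26, 39, 814]);
translate([612, 76, 0]) mirror([1, 0, 0]) rotate([0, atan2(264, 770), 0]) cube([26, 39, 814]);
translate([0, 1223, 0]) rotate([0, atan2(264, 770), 0]) cube([26, 39, 814]);
translate([612, 1223, 0]) mirror([1, 0, 0]) rotate([0, atan2(264, 770), 0]) cube([26, 39, 814]);


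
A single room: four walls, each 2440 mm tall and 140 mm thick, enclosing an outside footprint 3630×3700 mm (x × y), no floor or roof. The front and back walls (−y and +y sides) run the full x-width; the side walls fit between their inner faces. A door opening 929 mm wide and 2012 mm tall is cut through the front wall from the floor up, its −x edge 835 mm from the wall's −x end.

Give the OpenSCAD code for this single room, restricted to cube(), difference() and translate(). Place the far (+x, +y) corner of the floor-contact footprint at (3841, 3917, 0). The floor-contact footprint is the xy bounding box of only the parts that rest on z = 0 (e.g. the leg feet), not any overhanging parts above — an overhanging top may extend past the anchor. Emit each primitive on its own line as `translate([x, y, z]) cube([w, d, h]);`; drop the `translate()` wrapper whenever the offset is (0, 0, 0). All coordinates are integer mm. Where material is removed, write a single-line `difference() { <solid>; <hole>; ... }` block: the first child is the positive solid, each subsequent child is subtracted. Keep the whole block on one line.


difference() { translate([211, 217, 0]) cube([3630, 140, 2440]); translate([1046, 217, 0]) cube([929, 140, 2012]); }
translate([211, 3777, 0]) cube([3630, 140, 2440]);
translate([211, 357, 0]) cube([140, 3420, 2440]);
translate([3701, 357, 0]) cube([140, 3420, 2440]);


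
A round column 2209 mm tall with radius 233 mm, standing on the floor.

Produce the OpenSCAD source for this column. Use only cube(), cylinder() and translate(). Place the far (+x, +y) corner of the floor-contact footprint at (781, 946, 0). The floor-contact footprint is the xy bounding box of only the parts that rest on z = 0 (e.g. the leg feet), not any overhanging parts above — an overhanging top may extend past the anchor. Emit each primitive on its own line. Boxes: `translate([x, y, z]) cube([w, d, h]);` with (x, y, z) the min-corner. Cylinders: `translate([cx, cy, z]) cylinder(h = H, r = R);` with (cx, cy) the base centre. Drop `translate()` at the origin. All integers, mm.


translate([548, 713, 0]) cylinder(h = 2209, r = 233);


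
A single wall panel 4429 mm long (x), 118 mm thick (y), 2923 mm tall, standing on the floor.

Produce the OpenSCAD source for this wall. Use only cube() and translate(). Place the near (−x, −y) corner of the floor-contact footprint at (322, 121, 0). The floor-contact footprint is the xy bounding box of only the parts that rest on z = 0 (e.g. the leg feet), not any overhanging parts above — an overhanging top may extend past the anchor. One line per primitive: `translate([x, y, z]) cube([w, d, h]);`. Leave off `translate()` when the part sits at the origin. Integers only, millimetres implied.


translate([322, 121, 0]) cube([4429, 118, 2923]);


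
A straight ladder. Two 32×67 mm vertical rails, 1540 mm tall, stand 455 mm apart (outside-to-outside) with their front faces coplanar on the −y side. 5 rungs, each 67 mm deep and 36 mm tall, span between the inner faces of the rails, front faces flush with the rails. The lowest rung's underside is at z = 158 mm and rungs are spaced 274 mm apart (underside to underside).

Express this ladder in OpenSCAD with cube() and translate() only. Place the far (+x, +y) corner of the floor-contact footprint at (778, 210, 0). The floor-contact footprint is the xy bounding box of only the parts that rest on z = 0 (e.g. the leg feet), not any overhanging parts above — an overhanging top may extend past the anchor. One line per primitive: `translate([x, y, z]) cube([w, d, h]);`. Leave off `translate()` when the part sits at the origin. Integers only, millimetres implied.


translate([323, 143, 0]) cube([32, 67, 1540]);
translate([746, 143, 0]) cube([32, 67, 1540]);
translate([355, 143, 158]) cube([391, 67, 36]);
translate([355, 143, 432]) cube([391, 67, 36]);
translate([355, 143, 706]) cube([391, 67, 36]);
translate([355, 143, 980]) cube([391, 67, 36]);
translate([355, 143, 1254]) cube([391, 67, 36]);


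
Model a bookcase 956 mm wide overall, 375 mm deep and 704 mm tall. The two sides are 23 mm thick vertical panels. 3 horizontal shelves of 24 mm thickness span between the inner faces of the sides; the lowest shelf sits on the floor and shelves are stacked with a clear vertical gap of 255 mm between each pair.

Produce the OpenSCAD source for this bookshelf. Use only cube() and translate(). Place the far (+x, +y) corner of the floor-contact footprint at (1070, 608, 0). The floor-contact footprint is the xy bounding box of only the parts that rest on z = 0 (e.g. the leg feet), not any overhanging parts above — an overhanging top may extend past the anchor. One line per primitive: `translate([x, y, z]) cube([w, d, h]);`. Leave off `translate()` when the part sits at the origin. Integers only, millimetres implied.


translate([114, 233, 0]) cube([23, 375, 704]);
translate([1047, 233, 0]) cube([23, 375, 704]);
translate([137, 233, 0]) cube([910, 375, 24]);
translate([137, 233, 279]) cube([910, 375, 24]);
translate([137, 233, 558]) cube([910, 375, 24]);


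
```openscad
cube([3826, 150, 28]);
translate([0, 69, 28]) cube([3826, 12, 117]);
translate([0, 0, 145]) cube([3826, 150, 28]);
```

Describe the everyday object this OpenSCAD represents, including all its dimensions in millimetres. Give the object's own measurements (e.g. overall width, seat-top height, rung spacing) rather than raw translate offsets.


An I-beam lying along x, 3826 mm long. Overall section height 173 mm. Two flanges 150 mm wide (y) and 28 mm thick, one on the floor and one at the top; a web 12 mm thick runs between them, centred on the flange width.


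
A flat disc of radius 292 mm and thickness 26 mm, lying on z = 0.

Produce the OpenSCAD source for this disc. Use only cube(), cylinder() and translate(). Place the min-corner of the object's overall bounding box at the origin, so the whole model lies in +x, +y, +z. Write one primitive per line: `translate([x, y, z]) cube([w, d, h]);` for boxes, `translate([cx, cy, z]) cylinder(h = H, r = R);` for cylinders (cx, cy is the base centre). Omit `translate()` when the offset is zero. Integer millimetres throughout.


translate([292, 292, 0]) cylinder(h = 26, r = 292);


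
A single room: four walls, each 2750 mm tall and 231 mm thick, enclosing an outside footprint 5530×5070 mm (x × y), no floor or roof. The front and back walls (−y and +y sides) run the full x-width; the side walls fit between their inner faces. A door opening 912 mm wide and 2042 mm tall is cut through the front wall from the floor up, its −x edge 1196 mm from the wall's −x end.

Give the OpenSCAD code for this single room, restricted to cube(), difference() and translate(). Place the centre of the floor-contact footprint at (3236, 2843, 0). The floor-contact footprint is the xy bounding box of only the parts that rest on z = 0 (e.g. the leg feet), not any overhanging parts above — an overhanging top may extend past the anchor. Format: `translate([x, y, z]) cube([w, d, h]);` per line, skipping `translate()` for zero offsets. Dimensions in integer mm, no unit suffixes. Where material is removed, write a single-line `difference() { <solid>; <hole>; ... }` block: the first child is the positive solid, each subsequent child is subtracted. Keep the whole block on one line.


difference() { translate([471, 308, 0]) cube([5530, 231, 2750]); translate([1667, 308, 0]) cube([912, 231, 2042]); }
translate([471, 5147, 0]) cube([5530, 231, 2750]);
translate([471, 539, 0]) cube([231, 4608, 2750]);
translate([5770, 539, 0]) cube([231, 4608, 2750]);
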